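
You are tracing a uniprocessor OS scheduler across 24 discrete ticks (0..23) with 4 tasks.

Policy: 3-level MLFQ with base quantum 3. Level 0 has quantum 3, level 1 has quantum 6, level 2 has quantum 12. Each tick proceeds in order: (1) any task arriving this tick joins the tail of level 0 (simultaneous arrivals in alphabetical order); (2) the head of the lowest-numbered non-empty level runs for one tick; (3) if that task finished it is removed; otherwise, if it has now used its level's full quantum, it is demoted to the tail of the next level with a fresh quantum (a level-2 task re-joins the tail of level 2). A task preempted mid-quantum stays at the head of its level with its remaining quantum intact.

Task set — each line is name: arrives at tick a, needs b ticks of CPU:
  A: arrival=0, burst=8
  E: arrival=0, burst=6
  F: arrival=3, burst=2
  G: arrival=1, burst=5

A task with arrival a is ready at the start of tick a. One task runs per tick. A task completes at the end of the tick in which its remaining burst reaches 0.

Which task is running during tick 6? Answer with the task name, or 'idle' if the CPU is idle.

t=0: L0/L1/L2 = AE/-/- → run A
t=1: L0/L1/L2 = AEG/-/- → run A
t=2: L0/L1/L2 = AEG/-/- → run A
t=3: L0/L1/L2 = EGF/A/- → run E
t=4: L0/L1/L2 = EGF/A/- → run E
t=5: L0/L1/L2 = EGF/A/- → run E
t=6: L0/L1/L2 = GF/AE/- → run G
t=7: L0/L1/L2 = GF/AE/- → run G
t=8: L0/L1/L2 = GF/AE/- → run G
t=9: L0/L1/L2 = F/AEG/- → run F
t=10: L0/L1/L2 = F/AEG/- → run F
t=11: L0/L1/L2 = -/AEG/- → run A
t=12: L0/L1/L2 = -/AEG/- → run A
t=13: L0/L1/L2 = -/AEG/- → run A
t=14: L0/L1/L2 = -/AEG/- → run A
t=15: L0/L1/L2 = -/AEG/- → run A
t=16: L0/L1/L2 = -/EG/- → run E
t=17: L0/L1/L2 = -/EG/- → run E
t=18: L0/L1/L2 = -/EG/- → run E
t=19: L0/L1/L2 = -/G/- → run G
t=20: L0/L1/L2 = -/G/- → run G
t=21: (idle)
t=22: (idle)
t=23: (idle)

running at tick 6 = G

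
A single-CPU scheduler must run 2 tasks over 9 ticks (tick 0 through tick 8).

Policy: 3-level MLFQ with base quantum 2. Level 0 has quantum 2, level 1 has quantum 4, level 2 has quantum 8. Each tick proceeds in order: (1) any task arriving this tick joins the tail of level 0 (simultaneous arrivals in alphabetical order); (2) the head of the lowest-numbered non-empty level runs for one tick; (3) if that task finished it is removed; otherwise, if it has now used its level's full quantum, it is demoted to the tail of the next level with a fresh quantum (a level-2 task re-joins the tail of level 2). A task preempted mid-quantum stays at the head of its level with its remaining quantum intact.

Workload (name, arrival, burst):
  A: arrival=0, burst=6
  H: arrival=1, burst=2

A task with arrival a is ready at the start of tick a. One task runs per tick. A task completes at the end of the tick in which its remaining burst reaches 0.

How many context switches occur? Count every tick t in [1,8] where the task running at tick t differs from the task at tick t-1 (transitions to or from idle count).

t=0: L0/L1/L2 = A/-/- → run A
t=1: L0/L1/L2 = AH/-/- → run A
t=2: L0/L1/L2 = H/A/- → run H
t=3: L0/L1/L2 = H/A/- → run H
t=4: L0/L1/L2 = -/A/- → run A
t=5: L0/L1/L2 = -/A/- → run A
t=6: L0/L1/L2 = -/A/- → run A
t=7: L0/L1/L2 = -/A/- → run A
t=8: (idle)

context switches = 3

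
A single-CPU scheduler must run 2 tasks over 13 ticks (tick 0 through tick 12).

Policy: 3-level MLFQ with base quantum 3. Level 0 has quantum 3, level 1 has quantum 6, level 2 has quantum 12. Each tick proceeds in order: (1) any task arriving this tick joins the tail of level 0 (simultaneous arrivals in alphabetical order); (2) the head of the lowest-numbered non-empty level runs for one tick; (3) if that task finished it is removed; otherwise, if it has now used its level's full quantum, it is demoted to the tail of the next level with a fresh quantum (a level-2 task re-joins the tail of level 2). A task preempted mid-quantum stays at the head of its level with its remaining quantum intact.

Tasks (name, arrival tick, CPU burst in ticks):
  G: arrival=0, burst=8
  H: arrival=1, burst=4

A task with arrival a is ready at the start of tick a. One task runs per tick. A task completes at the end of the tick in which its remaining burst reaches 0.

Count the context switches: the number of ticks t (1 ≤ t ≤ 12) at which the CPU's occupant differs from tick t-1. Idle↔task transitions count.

t=0: L0/L1/L2 = G/-/- → run G
t=1: L0/L1/L2 = GH/-/- → run G
t=2: L0/L1/L2 = GH/-/- → run G
t=3: L0/L1/L2 = H/G/- → run H
t=4: L0/L1/L2 = H/G/- → run H
t=5: L0/L1/L2 = H/G/- → run H
t=6: L0/L1/L2 = -/GH/- → run G
t=7: L0/L1/L2 = -/GH/- → run G
t=8: L0/L1/L2 = -/GH/- → run G
t=9: L0/L1/L2 = -/GH/- → run G
t=10: L0/L1/L2 = -/GH/- → run G
t=11: L0/L1/L2 = -/H/- → run H
t=12: (idle)

context switches = 4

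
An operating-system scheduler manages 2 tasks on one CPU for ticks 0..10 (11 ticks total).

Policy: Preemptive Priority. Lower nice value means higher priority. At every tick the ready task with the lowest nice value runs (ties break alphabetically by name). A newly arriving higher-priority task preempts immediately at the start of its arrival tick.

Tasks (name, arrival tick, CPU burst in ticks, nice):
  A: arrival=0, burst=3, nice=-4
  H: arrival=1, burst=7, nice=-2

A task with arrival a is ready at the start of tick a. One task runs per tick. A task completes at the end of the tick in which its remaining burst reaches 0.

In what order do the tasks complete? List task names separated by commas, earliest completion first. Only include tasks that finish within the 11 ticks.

completion order = A, H

t=0: ready={A} → run A
t=1: ready={A,H} → run A
t=2: ready={A,H} → run A
t=3: ready={H} → run H
t=4: ready={H} → run H
t=5: ready={H} → run H
t=6: ready={H} → run H
t=7: ready={H} → run H
t=8: ready={H} → run H
t=9: ready={H} → run H
t=10: (idle)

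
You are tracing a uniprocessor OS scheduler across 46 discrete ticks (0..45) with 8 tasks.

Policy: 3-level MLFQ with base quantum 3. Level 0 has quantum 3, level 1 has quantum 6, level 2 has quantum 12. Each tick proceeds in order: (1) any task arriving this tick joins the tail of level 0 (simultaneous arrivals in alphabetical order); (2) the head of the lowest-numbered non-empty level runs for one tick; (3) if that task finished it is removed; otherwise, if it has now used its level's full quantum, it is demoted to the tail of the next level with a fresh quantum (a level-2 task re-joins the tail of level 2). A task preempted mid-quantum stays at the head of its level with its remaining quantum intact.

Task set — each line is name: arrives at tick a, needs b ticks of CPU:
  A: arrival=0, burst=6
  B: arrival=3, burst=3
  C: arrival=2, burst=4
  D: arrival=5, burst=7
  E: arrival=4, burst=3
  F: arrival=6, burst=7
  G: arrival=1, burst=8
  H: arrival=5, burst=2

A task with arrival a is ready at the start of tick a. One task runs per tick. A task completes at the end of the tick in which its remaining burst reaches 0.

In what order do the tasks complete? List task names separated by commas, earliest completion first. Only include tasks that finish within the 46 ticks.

completion order = B, E, H, A, G, C, D, F

t=0: L0/L1/L2 = A/-/- → run A
t=1: L0/L1/L2 = AG/-/- → run A
t=2: L0/L1/L2 = AGC/-/- → run A
t=3: L0/L1/L2 = GCB/A/- → run G
t=4: L0/L1/L2 = GCBE/A/- → run G
t=5: L0/L1/L2 = GCBEDH/A/- → run G
t=6: L0/L1/L2 = CBEDHF/AG/- → run C
t=7: L0/L1/L2 = CBEDHF/AG/- → run C
t=8: L0/L1/L2 = CBEDHF/AG/- → run C
t=9: L0/L1/L2 = BEDHF/AGC/- → run B
t=10: L0/L1/L2 = BEDHF/AGC/- → run B
t=11: L0/L1/L2 = BEDHF/AGC/- → run B
t=12: L0/L1/L2 = EDHF/AGC/- → run E
t=13: L0/L1/L2 = EDHF/AGC/- → run E
t=14: L0/L1/L2 = EDHF/AGC/- → run E
t=15: L0/L1/L2 = DHF/AGC/- → run D
t=16: L0/L1/L2 = DHF/AGC/- → run D
t=17: L0/L1/L2 = DHF/AGC/- → run D
t=18: L0/L1/L2 = HF/AGCD/- → run H
t=19: L0/L1/L2 = HF/AGCD/- → run H
t=20: L0/L1/L2 = F/AGCD/- → run F
t=21: L0/L1/L2 = F/AGCD/- → run F
t=22: L0/L1/L2 = F/AGCD/- → run F
t=23: L0/L1/L2 = -/AGCDF/- → run A
t=24: L0/L1/L2 = -/AGCDF/- → run A
t=25: L0/L1/L2 = -/AGCDF/- → run A
t=26: L0/L1/L2 = -/GCDF/- → run G
t=27: L0/L1/L2 = -/GCDF/- → run G
t=28: L0/L1/L2 = -/GCDF/- → run G
t=29: L0/L1/L2 = -/GCDF/- → run G
t=30: L0/L1/L2 = -/GCDF/- → run G
t=31: L0/L1/L2 = -/CDF/- → run C
t=32: L0/L1/L2 = -/DF/- → run D
t=33: L0/L1/L2 = -/DF/- → run D
t=34: L0/L1/L2 = -/DF/- → run D
t=35: L0/L1/L2 = -/DF/- → run D
t=36: L0/L1/L2 = -/F/- → run F
t=37: L0/L1/L2 = -/F/- → run F
t=38: L0/L1/L2 = -/F/- → run F
t=39: L0/L1/L2 = -/F/- → run F
t=40: (idle)
t=41: (idle)
t=42: (idle)
t=43: (idle)
t=44: (idle)
t=45: (idle)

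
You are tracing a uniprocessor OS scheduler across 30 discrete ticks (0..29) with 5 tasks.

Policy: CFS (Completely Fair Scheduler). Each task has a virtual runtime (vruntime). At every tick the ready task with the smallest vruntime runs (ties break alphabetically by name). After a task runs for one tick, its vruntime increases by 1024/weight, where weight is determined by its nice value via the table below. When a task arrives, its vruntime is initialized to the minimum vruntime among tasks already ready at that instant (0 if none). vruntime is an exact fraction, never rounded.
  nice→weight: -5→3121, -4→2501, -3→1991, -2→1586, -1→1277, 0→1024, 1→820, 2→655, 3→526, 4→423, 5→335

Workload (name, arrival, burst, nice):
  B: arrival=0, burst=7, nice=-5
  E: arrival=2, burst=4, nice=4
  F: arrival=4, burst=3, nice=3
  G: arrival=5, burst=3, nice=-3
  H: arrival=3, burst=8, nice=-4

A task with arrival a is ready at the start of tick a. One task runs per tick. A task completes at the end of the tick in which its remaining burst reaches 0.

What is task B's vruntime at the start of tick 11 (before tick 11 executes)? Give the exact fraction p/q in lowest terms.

t=0: vr[B=0] → run B
t=1: vr[B=1024/3121] → run B
t=2: vr[B=2048/3121 E=2048/3121] → run B
t=3: vr[B=3072/3121 E=2048/3121 H=2048/3121] → run E
t=4: vr[B=3072/3121 E=4062208/1320183 F=2048/3121 H=2048/3121] → run F
t=5: vr[B=3072/3121 E=4062208/1320183 F=2136576/820823 G=2048/3121 H=2048/3121] → run G
t=6: vr[B=3072/3121 E=4062208/1320183 F=2136576/820823 G=7273472/6213911 H=2048/3121] → run H
t=7: vr[B=3072/3121 E=4062208/1320183 F=2136576/820823 G=7273472/6213911 H=8317952/7805621] → run B
t=8: vr[B=4096/3121 E=4062208/1320183 F=2136576/820823 G=7273472/6213911 H=8317952/7805621] → run H
t=9: vr[B=4096/3121 E=4062208/1320183 F=2136576/820823 G=7273472/6213911 H=11513856/7805621] → run G
t=10: vr[B=4096/3121 E=4062208/1320183 F=2136576/820823 G=10469376/6213911 H=11513856/7805621] → run B
t=11: vr[B=5120/3121 E=4062208/1320183 F=2136576/820823 G=10469376/6213911 H=11513856/7805621] → run H
t=12: vr[B=5120/3121 E=4062208/1320183 F=2136576/820823 G=10469376/6213911 H=14709760/7805621] → run B
t=13: vr[B=6144/3121 E=4062208/1320183 F=2136576/820823 G=10469376/6213911 H=14709760/7805621] → run G
t=14: vr[B=6144/3121 E=4062208/1320183 F=2136576/820823 H=14709760/7805621] → run H
t=15: vr[B=6144/3121 E=4062208/1320183 F=2136576/820823 H=17905664/7805621] → run B
t=16: vr[E=4062208/1320183 F=2136576/820823 H=17905664/7805621] → run H
t=17: vr[E=4062208/1320183 F=2136576/820823 H=21101568/7805621] → run F
t=18: vr[E=4062208/1320183 F=3734528/820823 H=21101568/7805621] → run H
t=19: vr[E=4062208/1320183 F=3734528/820823 H=24297472/7805621] → run E
t=20: vr[E=7258112/1320183 F=3734528/820823 H=24297472/7805621] → run H
t=21: vr[E=7258112/1320183 F=3734528/820823 H=27493376/7805621] → run H
t=22: vr[E=7258112/1320183 F=3734528/820823] → run F
t=23: vr[E=7258112/1320183] → run E
t=24: vr[E=3484672/440061] → run E
t=25: (idle)
t=26: (idle)
t=27: (idle)
t=28: (idle)
t=29: (idle)

vruntime(B, start of tick 11) = 5120/3121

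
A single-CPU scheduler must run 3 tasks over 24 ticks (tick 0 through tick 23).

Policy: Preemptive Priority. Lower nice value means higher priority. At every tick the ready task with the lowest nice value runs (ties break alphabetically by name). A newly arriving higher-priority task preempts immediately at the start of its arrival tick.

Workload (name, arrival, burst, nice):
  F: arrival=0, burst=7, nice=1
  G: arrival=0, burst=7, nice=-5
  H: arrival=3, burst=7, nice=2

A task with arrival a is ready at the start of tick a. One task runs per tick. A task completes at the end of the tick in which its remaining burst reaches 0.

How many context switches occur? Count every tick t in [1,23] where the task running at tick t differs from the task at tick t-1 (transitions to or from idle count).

t=0: ready={F,G} → run G
t=1: ready={F,G} → run G
t=2: ready={F,G} → run G
t=3: ready={F,G,H} → run G
t=4: ready={F,G,H} → run G
t=5: ready={F,G,H} → run G
t=6: ready={F,G,H} → run G
t=7: ready={F,H} → run F
t=8: ready={F,H} → run F
t=9: ready={F,H} → run F
t=10: ready={F,H} → run F
t=11: ready={F,H} → run F
t=12: ready={F,H} → run F
t=13: ready={F,H} → run F
t=14: ready={H} → run H
t=15: ready={H} → run H
t=16: ready={H} → run H
t=17: ready={H} → run H
t=18: ready={H} → run H
t=19: ready={H} → run H
t=20: ready={H} → run H
t=21: (idle)
t=22: (idle)
t=23: (idle)

context switches = 3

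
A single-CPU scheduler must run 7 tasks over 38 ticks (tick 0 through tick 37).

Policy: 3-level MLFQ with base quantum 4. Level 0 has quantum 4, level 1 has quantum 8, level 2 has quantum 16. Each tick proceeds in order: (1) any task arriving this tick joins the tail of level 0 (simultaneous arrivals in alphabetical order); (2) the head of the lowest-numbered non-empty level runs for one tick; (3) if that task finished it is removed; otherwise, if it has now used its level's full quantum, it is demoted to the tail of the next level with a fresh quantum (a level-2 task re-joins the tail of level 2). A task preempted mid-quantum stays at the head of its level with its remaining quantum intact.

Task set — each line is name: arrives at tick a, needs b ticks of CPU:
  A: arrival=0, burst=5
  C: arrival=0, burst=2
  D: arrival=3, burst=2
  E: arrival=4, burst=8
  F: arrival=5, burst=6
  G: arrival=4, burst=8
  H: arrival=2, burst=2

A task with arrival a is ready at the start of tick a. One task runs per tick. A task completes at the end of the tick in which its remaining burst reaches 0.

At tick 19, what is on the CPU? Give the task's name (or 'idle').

t=0: L0/L1/L2 = AC/-/- → run A
t=1: L0/L1/L2 = AC/-/- → run A
t=2: L0/L1/L2 = ACH/-/- → run A
t=3: L0/L1/L2 = ACHD/-/- → run A
t=4: L0/L1/L2 = CHDEG/A/- → run C
t=5: L0/L1/L2 = CHDEGF/A/- → run C
t=6: L0/L1/L2 = HDEGF/A/- → run H
t=7: L0/L1/L2 = HDEGF/A/- → run H
t=8: L0/L1/L2 = DEGF/A/- → run D
t=9: L0/L1/L2 = DEGF/A/- → run D
t=10: L0/L1/L2 = EGF/A/- → run E
t=11: L0/L1/L2 = EGF/A/- → run E
t=12: L0/L1/L2 = EGF/A/- → run E
t=13: L0/L1/L2 = EGF/A/- → run E
t=14: L0/L1/L2 = GF/AE/- → run G
t=15: L0/L1/L2 = GF/AE/- → run G
t=16: L0/L1/L2 = GF/AE/- → run G
t=17: L0/L1/L2 = GF/AE/- → run G
t=18: L0/L1/L2 = F/AEG/- → run F
t=19: L0/L1/L2 = F/AEG/- → run F
t=20: L0/L1/L2 = F/AEG/- → run F
t=21: L0/L1/L2 = F/AEG/- → run F
t=22: L0/L1/L2 = -/AEGF/- → run A
t=23: L0/L1/L2 = -/EGF/- → run E
t=24: L0/L1/L2 = -/EGF/- → run E
t=25: L0/L1/L2 = -/EGF/- → run E
t=26: L0/L1/L2 = -/EGF/- → run E
t=27: L0/L1/L2 = -/GF/- → run G
t=28: L0/L1/L2 = -/GF/- → run G
t=29: L0/L1/L2 = -/GF/- → run G
t=30: L0/L1/L2 = -/GF/- → run G
t=31: L0/L1/L2 = -/F/- → run F
t=32: L0/L1/L2 = -/F/- → run F
t=33: (idle)
t=34: (idle)
t=35: (idle)
t=36: (idle)
t=37: (idle)

running at tick 19 = F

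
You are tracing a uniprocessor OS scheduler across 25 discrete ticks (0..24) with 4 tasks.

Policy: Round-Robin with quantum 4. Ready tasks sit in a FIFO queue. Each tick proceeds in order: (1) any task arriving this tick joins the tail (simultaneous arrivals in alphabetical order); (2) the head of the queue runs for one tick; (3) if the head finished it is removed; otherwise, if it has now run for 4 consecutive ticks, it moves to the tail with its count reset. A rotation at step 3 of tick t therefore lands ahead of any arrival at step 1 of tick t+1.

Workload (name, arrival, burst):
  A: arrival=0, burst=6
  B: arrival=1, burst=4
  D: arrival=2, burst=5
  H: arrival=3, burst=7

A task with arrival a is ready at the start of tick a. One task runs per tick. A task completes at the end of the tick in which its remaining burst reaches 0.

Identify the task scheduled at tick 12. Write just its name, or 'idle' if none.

t=0: queue=[A] q_used=0 → run A
t=1: queue=[A,B] q_used=1 → run A
t=2: queue=[A,B,D] q_used=2 → run A
t=3: queue=[A,B,D,H] q_used=3 → run A
t=4: queue=[B,D,H,A] q_used=0 → run B
t=5: queue=[B,D,H,A] q_used=1 → run B
t=6: queue=[B,D,H,A] q_used=2 → run B
t=7: queue=[B,D,H,A] q_used=3 → run B
t=8: queue=[D,H,A] q_used=0 → run D
t=9: queue=[D,H,A] q_used=1 → run D
t=10: queue=[D,H,A] q_used=2 → run D
t=11: queue=[D,H,A] q_used=3 → run D
t=12: queue=[H,A,D] q_used=0 → run H
t=13: queue=[H,A,D] q_used=1 → run H
t=14: queue=[H,A,D] q_used=2 → run H
t=15: queue=[H,A,D] q_used=3 → run H
t=16: queue=[A,D,H] q_used=0 → run A
t=17: queue=[A,D,H] q_used=1 → run A
t=18: queue=[D,H] q_used=0 → run D
t=19: queue=[H] q_used=0 → run H
t=20: queue=[H] q_used=1 → run H
t=21: queue=[H] q_used=2 → run H
t=22: (idle)
t=23: (idle)
t=24: (idle)

running at tick 12 = H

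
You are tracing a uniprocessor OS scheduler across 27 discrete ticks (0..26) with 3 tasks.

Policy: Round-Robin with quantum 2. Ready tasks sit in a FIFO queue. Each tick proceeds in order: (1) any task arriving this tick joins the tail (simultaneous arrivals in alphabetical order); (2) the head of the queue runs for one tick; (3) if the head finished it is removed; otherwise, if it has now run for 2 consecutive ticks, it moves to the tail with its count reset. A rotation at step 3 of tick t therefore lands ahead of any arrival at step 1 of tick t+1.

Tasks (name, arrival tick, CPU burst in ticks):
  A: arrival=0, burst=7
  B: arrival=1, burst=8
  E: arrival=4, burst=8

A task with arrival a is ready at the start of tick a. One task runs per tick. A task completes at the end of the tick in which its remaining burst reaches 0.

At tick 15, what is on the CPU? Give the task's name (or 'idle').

t=0: queue=[A] q_used=0 → run A
t=1: queue=[A,B] q_used=1 → run A
t=2: queue=[B,A] q_used=0 → run B
t=3: queue=[B,A] q_used=1 → run B
t=4: queue=[A,B,E] q_used=0 → run A
t=5: queue=[A,B,E] q_used=1 → run A
t=6: queue=[B,E,A] q_used=0 → run B
t=7: queue=[B,E,A] q_used=1 → run B
t=8: queue=[E,A,B] q_used=0 → run E
t=9: queue=[E,A,B] q_used=1 → run E
t=10: queue=[A,B,E] q_used=0 → run A
t=11: queue=[A,B,E] q_used=1 → run A
t=12: queue=[B,E,A] q_used=0 → run B
t=13: queue=[B,E,A] q_used=1 → run B
t=14: queue=[E,A,B] q_used=0 → run E
t=15: queue=[E,A,B] q_used=1 → run E
t=16: queue=[A,B,E] q_used=0 → run A
t=17: queue=[B,E] q_used=0 → run B
t=18: queue=[B,E] q_used=1 → run B
t=19: queue=[E] q_used=0 → run E
t=20: queue=[E] q_used=1 → run E
t=21: queue=[E] q_used=0 → run E
t=22: queue=[E] q_used=1 → run E
t=23: (idle)
t=24: (idle)
t=25: (idle)
t=26: (idle)

running at tick 15 = E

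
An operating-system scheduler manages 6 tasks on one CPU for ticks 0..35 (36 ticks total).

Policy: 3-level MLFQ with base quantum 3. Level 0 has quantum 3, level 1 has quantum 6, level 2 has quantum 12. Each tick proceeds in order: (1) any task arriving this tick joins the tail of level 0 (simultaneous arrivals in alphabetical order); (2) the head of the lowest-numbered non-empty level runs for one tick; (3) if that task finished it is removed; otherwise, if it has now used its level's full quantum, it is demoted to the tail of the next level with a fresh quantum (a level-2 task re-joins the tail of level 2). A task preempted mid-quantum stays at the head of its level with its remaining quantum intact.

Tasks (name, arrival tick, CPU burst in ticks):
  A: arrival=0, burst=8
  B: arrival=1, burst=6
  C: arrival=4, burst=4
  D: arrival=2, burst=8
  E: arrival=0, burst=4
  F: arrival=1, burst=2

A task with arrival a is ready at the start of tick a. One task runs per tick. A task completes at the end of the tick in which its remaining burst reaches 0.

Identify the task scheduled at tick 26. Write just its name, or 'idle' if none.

t=0: L0/L1/L2 = AE/-/- → run A
t=1: L0/L1/L2 = AEBF/-/- → run A
t=2: L0/L1/L2 = AEBFD/-/- → run A
t=3: L0/L1/L2 = EBFD/A/- → run E
t=4: L0/L1/L2 = EBFDC/A/- → run E
t=5: L0/L1/L2 = EBFDC/A/- → run E
t=6: L0/L1/L2 = BFDC/AE/- → run B
t=7: L0/L1/L2 = BFDC/AE/- → run B
t=8: L0/L1/L2 = BFDC/AE/- → run B
t=9: L0/L1/L2 = FDC/AEB/- → run F
t=10: L0/L1/L2 = FDC/AEB/- → run F
t=11: L0/L1/L2 = DC/AEB/- → run D
t=12: L0/L1/L2 = DC/AEB/- → run D
t=13: L0/L1/L2 = DC/AEB/- → run D
t=14: L0/L1/L2 = C/AEBD/- → run C
t=15: L0/L1/L2 = C/AEBD/- → run C
t=16: L0/L1/L2 = C/AEBD/- → run C
t=17: L0/L1/L2 = -/AEBDC/- → run A
t=18: L0/L1/L2 = -/AEBDC/- → run A
t=19: L0/L1/L2 = -/AEBDC/- → run A
t=20: L0/L1/L2 = -/AEBDC/- → run A
t=21: L0/L1/L2 = -/AEBDC/- → run A
t=22: L0/L1/L2 = -/EBDC/- → run E
t=23: L0/L1/L2 = -/BDC/- → run B
t=24: L0/L1/L2 = -/BDC/- → run B
t=25: L0/L1/L2 = -/BDC/- → run B
t=26: L0/L1/L2 = -/DC/- → run D
t=27: L0/L1/L2 = -/DC/- → run D
t=28: L0/L1/L2 = -/DC/- → run D
t=29: L0/L1/L2 = -/DC/- → run D
t=30: L0/L1/L2 = -/DC/- → run D
t=31: L0/L1/L2 = -/C/- → run C
t=32: (idle)
t=33: (idle)
t=34: (idle)
t=35: (idle)

running at tick 26 = D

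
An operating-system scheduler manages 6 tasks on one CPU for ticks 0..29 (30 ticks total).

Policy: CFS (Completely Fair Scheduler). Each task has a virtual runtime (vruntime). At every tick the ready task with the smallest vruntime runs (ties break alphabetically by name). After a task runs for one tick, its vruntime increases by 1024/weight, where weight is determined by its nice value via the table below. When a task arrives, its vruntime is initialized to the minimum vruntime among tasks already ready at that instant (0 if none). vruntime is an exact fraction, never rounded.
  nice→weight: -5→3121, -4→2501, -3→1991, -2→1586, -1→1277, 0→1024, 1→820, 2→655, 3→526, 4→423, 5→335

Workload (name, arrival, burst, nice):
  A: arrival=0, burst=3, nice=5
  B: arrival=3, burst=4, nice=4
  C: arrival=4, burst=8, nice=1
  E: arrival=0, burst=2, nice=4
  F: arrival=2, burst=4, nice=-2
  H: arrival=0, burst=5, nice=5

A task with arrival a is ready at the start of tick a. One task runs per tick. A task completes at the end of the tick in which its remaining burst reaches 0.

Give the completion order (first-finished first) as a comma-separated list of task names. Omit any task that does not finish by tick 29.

t=0: vr[A=0 E=0 H=0] → run A
t=1: vr[A=1024/335 E=0 H=0] → run E
t=2: vr[A=1024/335 E=1024/423 F=0 H=0] → run F
t=3: vr[A=1024/335 B=0 E=1024/423 F=512/793 H=0] → run B
t=4: vr[A=1024/335 B=1024/423 C=0 E=1024/423 F=512/793 H=0] → run C
t=5: vr[A=1024/335 B=1024/423 C=256/205 E=1024/423 F=512/793 H=0] → run H
t=6: vr[A=1024/335 B=1024/423 C=256/205 E=1024/423 F=512/793 H=1024/335] → run F
t=7: vr[A=1024/335 B=1024/423 C=256/205 E=1024/423 F=1024/793 H=1024/335] → run C
t=8: vr[A=1024/335 B=1024/423 C=512/205 E=1024/423 F=1024/793 H=1024/335] → run F
t=9: vr[A=1024/335 B=1024/423 C=512/205 E=1024/423 F=1536/793 H=1024/335] → run F
t=10: vr[A=1024/335 B=1024/423 C=512/205 E=1024/423 H=1024/335] → run B
t=11: vr[A=1024/335 B=2048/423 C=512/205 E=1024/423 H=1024/335] → run E
t=12: vr[A=1024/335 B=2048/423 C=512/205 H=1024/335] → run C
t=13: vr[A=1024/335 B=2048/423 C=768/205 H=1024/335] → run A
t=14: vr[A=2048/335 B=2048/423 C=768/205 H=1024/335] → run H
t=15: vr[A=2048/335 B=2048/423 C=768/205 H=2048/335] → run C
t=16: vr[A=2048/335 B=2048/423 C=1024/205 H=2048/335] → run B
t=17: vr[A=2048/335 B=1024/141 C=1024/205 H=2048/335] → run C
t=18: vr[A=2048/335 B=1024/141 C=256/41 H=2048/335] → run A
t=19: vr[B=1024/141 C=256/41 H=2048/335] → run H
t=20: vr[B=1024/141 C=256/41 H=3072/335] → run C
t=21: vr[B=1024/141 C=1536/205 H=3072/335] → run B
t=22: vr[C=1536/205 H=3072/335] → run C
t=23: vr[C=1792/205 H=3072/335] → run C
t=24: vr[H=3072/335] → run H
t=25: vr[H=4096/335] → run H
t=26: (idle)
t=27: (idle)
t=28: (idle)
t=29: (idle)

completion order = F, E, A, B, C, H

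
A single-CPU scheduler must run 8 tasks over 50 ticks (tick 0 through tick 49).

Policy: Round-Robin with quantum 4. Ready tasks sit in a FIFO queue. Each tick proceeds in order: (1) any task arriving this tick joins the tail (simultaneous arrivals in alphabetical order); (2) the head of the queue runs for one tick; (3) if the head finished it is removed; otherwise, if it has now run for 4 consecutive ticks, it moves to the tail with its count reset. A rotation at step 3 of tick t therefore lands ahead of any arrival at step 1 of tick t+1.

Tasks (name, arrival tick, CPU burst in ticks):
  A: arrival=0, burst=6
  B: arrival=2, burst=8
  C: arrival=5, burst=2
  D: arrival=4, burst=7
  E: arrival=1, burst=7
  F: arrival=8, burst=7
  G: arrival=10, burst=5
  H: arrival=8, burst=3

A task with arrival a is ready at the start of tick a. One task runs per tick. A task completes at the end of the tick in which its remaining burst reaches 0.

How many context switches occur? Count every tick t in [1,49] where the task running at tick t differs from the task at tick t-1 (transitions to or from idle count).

context switches = 14

t=0: queue=[A] q_used=0 → run A
t=1: queue=[A,E] q_used=1 → run A
t=2: queue=[A,E,B] q_used=2 → run A
t=3: queue=[A,E,B] q_used=3 → run A
t=4: queue=[E,B,A,D] q_used=0 → run E
t=5: queue=[E,B,A,D,C] q_used=1 → run E
t=6: queue=[E,B,A,D,C] q_used=2 → run E
t=7: queue=[E,B,A,D,C] q_used=3 → run E
t=8: queue=[B,A,D,C,E,F,H] q_used=0 → run B
t=9: queue=[B,A,D,C,E,F,H] q_used=1 → run B
t=10: queue=[B,A,D,C,E,F,H,G] q_used=2 → run B
t=11: queue=[B,A,D,C,E,F,H,G] q_used=3 → run B
t=12: queue=[A,D,C,E,F,H,G,B] q_used=0 → run A
t=13: queue=[A,D,C,E,F,H,G,B] q_used=1 → run A
t=14: queue=[D,C,E,F,H,G,B] q_used=0 → run D
t=15: queue=[D,C,E,F,H,G,B] q_used=1 → run D
t=16: queue=[D,C,E,F,H,G,B] q_used=2 → run D
t=17: queue=[D,C,E,F,H,G,B] q_used=3 → run D
t=18: queue=[C,E,F,H,G,B,D] q_used=0 → run C
t=19: queue=[C,E,F,H,G,B,D] q_used=1 → run C
t=20: queue=[E,F,H,G,B,D] q_used=0 → run E
t=21: queue=[E,F,H,G,B,D] q_used=1 → run E
t=22: queue=[E,F,H,G,B,D] q_used=2 → run E
t=23: queue=[F,H,G,B,D] q_used=0 → run F
t=24: queue=[F,H,G,B,D] q_used=1 → run F
t=25: queue=[F,H,G,B,D] q_used=2 → run F
t=26: queue=[F,H,G,B,D] q_used=3 → run F
t=27: queue=[H,G,B,D,F] q_used=0 → run H
t=28: queue=[H,G,B,D,F] q_used=1 → run H
t=29: queue=[H,G,B,D,F] q_used=2 → run H
t=30: queue=[G,B,D,F] q_used=0 → run G
t=31: queue=[G,B,D,F] q_used=1 → run G
t=32: queue=[G,B,D,F] q_used=2 → run G
t=33: queue=[G,B,D,F] q_used=3 → run G
t=34: queue=[B,D,F,G] q_used=0 → run B
t=35: queue=[B,D,F,G] q_used=1 → run B
t=36: queue=[B,D,F,G] q_used=2 → run B
t=37: queue=[B,D,F,G] q_used=3 → run B
t=38: queue=[D,F,G] q_used=0 → run D
t=39: queue=[D,F,G] q_used=1 → run D
t=40: queue=[D,F,G] q_used=2 → run D
t=41: queue=[F,G] q_used=0 → run F
t=42: queue=[F,G] q_used=1 → run F
t=43: queue=[F,G] q_used=2 → run F
t=44: queue=[G] q_used=0 → run G
t=45: (idle)
t=46: (idle)
t=47: (idle)
t=48: (idle)
t=49: (idle)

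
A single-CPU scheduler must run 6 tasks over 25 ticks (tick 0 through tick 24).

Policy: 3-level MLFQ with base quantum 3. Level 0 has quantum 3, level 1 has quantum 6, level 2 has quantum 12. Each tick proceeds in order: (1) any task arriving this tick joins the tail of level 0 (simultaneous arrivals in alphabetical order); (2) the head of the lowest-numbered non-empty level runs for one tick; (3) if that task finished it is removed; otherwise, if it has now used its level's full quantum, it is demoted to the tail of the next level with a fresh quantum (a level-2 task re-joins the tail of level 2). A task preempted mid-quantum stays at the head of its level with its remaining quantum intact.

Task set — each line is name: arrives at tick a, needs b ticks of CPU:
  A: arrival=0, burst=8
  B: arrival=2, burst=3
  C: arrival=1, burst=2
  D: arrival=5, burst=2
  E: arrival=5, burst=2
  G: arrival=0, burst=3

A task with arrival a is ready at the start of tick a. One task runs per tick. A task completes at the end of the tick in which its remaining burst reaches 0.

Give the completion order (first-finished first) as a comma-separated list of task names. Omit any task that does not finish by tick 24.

completion order = G, C, B, D, E, A

t=0: L0/L1/L2 = AG/-/- → run A
t=1: L0/L1/L2 = AGC/-/- → run A
t=2: L0/L1/L2 = AGCB/-/- → run A
t=3: L0/L1/L2 = GCB/A/- → run G
t=4: L0/L1/L2 = GCB/A/- → run G
t=5: L0/L1/L2 = GCBDE/A/- → run G
t=6: L0/L1/L2 = CBDE/A/- → run C
t=7: L0/L1/L2 = CBDE/A/- → run C
t=8: L0/L1/L2 = BDE/A/- → run B
t=9: L0/L1/L2 = BDE/A/- → run B
t=10: L0/L1/L2 = BDE/A/- → run B
t=11: L0/L1/L2 = DE/A/- → run D
t=12: L0/L1/L2 = DE/A/- → run D
t=13: L0/L1/L2 = E/A/- → run E
t=14: L0/L1/L2 = E/A/- → run E
t=15: L0/L1/L2 = -/A/- → run A
t=16: L0/L1/L2 = -/A/- → run A
t=17: L0/L1/L2 = -/A/- → run A
t=18: L0/L1/L2 = -/A/- → run A
t=19: L0/L1/L2 = -/A/- → run A
t=20: (idle)
t=21: (idle)
t=22: (idle)
t=23: (idle)
t=24: (idle)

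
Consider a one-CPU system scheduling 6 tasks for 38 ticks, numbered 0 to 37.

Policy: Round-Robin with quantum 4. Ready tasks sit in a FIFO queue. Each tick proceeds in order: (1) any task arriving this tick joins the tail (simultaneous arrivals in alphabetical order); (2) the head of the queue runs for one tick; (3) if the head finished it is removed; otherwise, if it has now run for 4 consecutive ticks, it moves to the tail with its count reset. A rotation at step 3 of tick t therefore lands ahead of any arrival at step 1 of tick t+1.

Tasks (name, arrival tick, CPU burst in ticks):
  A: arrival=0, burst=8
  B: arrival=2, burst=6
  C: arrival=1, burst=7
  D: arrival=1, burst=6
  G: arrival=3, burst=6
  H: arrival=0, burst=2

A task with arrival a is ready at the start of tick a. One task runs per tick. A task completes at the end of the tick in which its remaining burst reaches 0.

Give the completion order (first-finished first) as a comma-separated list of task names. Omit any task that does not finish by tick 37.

t=0: queue=[A,H] q_used=0 → run A
t=1: queue=[A,H,C,D] q_used=1 → run A
t=2: queue=[A,H,C,D,B] q_used=2 → run A
t=3: queue=[A,H,C,D,B,G] q_used=3 → run A
t=4: queue=[H,C,D,B,G,A] q_used=0 → run H
t=5: queue=[H,C,D,B,G,A] q_used=1 → run H
t=6: queue=[C,D,B,G,A] q_used=0 → run C
t=7: queue=[C,D,B,G,A] q_used=1 → run C
t=8: queue=[C,D,B,G,A] q_used=2 → run C
t=9: queue=[C,D,B,G,A] q_used=3 → run C
t=10: queue=[D,B,G,A,C] q_used=0 → run D
t=11: queue=[D,B,G,A,C] q_used=1 → run D
t=12: queue=[D,B,G,A,C] q_used=2 → run D
t=13: queue=[D,B,G,A,C] q_used=3 → run D
t=14: queue=[B,G,A,C,D] q_used=0 → run B
t=15: queue=[B,G,A,C,D] q_used=1 → run B
t=16: queue=[B,G,A,C,D] q_used=2 → run B
t=17: queue=[B,G,A,C,D] q_used=3 → run B
t=18: queue=[G,A,C,D,B] q_used=0 → run G
t=19: queue=[G,A,C,D,B] q_used=1 → run G
t=20: queue=[G,A,C,D,B] q_used=2 → run G
t=21: queue=[G,A,C,D,B] q_used=3 → run G
t=22: queue=[A,C,D,B,G] q_used=0 → run A
t=23: queue=[A,C,D,B,G] q_used=1 → run A
t=24: queue=[A,C,D,B,G] q_used=2 → run A
t=25: queue=[A,C,D,B,G] q_used=3 → run A
t=26: queue=[C,D,B,G] q_used=0 → run C
t=27: queue=[C,D,B,G] q_used=1 → run C
t=28: queue=[C,D,B,G] q_used=2 → run C
t=29: queue=[D,B,G] q_used=0 → run D
t=30: queue=[D,B,G] q_used=1 → run D
t=31: queue=[B,G] q_used=0 → run B
t=32: queue=[B,G] q_used=1 → run B
t=33: queue=[G] q_used=0 → run G
t=34: queue=[G] q_used=1 → run G
t=35: (idle)
t=36: (idle)
t=37: (idle)

completion order = H, A, C, D, B, G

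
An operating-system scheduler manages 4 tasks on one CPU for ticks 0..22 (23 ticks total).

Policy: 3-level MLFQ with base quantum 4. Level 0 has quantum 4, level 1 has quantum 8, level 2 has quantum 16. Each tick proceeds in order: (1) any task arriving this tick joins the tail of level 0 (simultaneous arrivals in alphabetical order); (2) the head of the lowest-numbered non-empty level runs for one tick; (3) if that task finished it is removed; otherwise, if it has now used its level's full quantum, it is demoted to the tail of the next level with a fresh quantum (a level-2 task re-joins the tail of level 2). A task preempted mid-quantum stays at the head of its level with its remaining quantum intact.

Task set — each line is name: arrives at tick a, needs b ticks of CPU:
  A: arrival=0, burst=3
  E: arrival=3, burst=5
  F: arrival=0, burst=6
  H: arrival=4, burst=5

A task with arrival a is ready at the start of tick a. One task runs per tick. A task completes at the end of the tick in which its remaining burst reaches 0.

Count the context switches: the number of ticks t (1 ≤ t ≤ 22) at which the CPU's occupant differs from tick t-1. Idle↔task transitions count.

context switches = 7

t=0: L0/L1/L2 = AF/-/- → run A
t=1: L0/L1/L2 = AF/-/- → run A
t=2: L0/L1/L2 = AF/-/- → run A
t=3: L0/L1/L2 = FE/-/- → run F
t=4: L0/L1/L2 = FEH/-/- → run F
t=5: L0/L1/L2 = FEH/-/- → run F
t=6: L0/L1/L2 = FEH/-/- → run F
t=7: L0/L1/L2 = EH/F/- → run E
t=8: L0/L1/L2 = EH/F/- → run E
t=9: L0/L1/L2 = EH/F/- → run E
t=10: L0/L1/L2 = EH/F/- → run E
t=11: L0/L1/L2 = H/FE/- → run H
t=12: L0/L1/L2 = H/FE/- → run H
t=13: L0/L1/L2 = H/FE/- → run H
t=14: L0/L1/L2 = H/FE/- → run H
t=15: L0/L1/L2 = -/FEH/- → run F
t=16: L0/L1/L2 = -/FEH/- → run F
t=17: L0/L1/L2 = -/EH/- → run E
t=18: L0/L1/L2 = -/H/- → run H
t=19: (idle)
t=20: (idle)
t=21: (idle)
t=22: (idle)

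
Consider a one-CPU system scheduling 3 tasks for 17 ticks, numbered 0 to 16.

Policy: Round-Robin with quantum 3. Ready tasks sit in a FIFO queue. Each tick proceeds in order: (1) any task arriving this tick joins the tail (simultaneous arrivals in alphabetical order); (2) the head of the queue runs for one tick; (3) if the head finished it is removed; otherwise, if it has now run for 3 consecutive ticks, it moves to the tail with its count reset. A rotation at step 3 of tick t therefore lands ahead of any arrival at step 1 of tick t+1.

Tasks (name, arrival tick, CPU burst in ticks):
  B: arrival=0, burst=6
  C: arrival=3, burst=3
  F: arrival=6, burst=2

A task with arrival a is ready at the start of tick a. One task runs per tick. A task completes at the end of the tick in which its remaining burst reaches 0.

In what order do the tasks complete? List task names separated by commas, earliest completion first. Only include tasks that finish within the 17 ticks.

completion order = B, C, F

t=0: queue=[B] q_used=0 → run B
t=1: queue=[B] q_used=1 → run B
t=2: queue=[B] q_used=2 → run B
t=3: queue=[B,C] q_used=0 → run B
t=4: queue=[B,C] q_used=1 → run B
t=5: queue=[B,C] q_used=2 → run B
t=6: queue=[C,F] q_used=0 → run C
t=7: queue=[C,F] q_used=1 → run C
t=8: queue=[C,F] q_used=2 → run C
t=9: queue=[F] q_used=0 → run F
t=10: queue=[F] q_used=1 → run F
t=11: (idle)
t=12: (idle)
t=13: (idle)
t=14: (idle)
t=15: (idle)
t=16: (idle)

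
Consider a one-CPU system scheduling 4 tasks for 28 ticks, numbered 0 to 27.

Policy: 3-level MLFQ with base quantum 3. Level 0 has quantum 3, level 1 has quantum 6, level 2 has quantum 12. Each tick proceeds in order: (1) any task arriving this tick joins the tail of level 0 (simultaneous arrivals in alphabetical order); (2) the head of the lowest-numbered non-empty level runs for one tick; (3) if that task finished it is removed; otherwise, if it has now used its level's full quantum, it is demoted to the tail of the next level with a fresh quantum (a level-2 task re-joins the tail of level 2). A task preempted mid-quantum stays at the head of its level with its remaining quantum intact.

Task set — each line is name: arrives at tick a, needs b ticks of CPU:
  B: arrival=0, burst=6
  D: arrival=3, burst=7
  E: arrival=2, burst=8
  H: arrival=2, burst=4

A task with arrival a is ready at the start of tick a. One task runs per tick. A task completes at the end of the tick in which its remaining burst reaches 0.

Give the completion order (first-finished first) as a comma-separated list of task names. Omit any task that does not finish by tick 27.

t=0: L0/L1/L2 = B/-/- → run B
t=1: L0/L1/L2 = B/-/- → run B
t=2: L0/L1/L2 = BEH/-/- → run B
t=3: L0/L1/L2 = EHD/B/- → run E
t=4: L0/L1/L2 = EHD/B/- → run E
t=5: L0/L1/L2 = EHD/B/- → run E
t=6: L0/L1/L2 = HD/BE/- → run H
t=7: L0/L1/L2 = HD/BE/- → run H
t=8: L0/L1/L2 = HD/BE/- → run H
t=9: L0/L1/L2 = D/BEH/- → run D
t=10: L0/L1/L2 = D/BEH/- → run D
t=11: L0/L1/L2 = D/BEH/- → run D
t=12: L0/L1/L2 = -/BEHD/- → run B
t=13: L0/L1/L2 = -/BEHD/- → run B
t=14: L0/L1/L2 = -/BEHD/- → run B
t=15: L0/L1/L2 = -/EHD/- → run E
t=16: L0/L1/L2 = -/EHD/- → run E
t=17: L0/L1/L2 = -/EHD/- → run E
t=18: L0/L1/L2 = -/EHD/- → run E
t=19: L0/L1/L2 = -/EHD/- → run E
t=20: L0/L1/L2 = -/HD/- → run H
t=21: L0/L1/L2 = -/D/- → run D
t=22: L0/L1/L2 = -/D/- → run D
t=23: L0/L1/L2 = -/D/- → run D
t=24: L0/L1/L2 = -/D/- → run D
t=25: (idle)
t=26: (idle)
t=27: (idle)

completion order = B, E, H, D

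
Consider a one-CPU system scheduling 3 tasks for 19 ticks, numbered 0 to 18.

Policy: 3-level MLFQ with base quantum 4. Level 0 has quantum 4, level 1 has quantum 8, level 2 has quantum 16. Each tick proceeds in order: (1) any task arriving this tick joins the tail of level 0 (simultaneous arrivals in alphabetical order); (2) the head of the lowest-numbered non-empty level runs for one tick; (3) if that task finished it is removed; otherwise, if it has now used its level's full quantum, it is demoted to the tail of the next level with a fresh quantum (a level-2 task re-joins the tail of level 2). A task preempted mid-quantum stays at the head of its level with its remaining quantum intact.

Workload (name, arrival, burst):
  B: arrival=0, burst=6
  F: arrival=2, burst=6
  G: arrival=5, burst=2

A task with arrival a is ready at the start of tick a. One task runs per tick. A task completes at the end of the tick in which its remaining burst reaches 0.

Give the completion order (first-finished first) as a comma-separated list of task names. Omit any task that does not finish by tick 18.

completion order = G, B, F

t=0: L0/L1/L2 = B/-/- → run B
t=1: L0/L1/L2 = B/-/- → run B
t=2: L0/L1/L2 = BF/-/- → run B
t=3: L0/L1/L2 = BF/-/- → run B
t=4: L0/L1/L2 = F/B/- → run F
t=5: L0/L1/L2 = FG/B/- → run F
t=6: L0/L1/L2 = FG/B/- → run F
t=7: L0/L1/L2 = FG/B/- → run F
t=8: L0/L1/L2 = G/BF/- → run G
t=9: L0/L1/L2 = G/BF/- → run G
t=10: L0/L1/L2 = -/BF/- → run B
t=11: L0/L1/L2 = -/BF/- → run B
t=12: L0/L1/L2 = -/F/- → run F
t=13: L0/L1/L2 = -/F/- → run F
t=14: (idle)
t=15: (idle)
t=16: (idle)
t=17: (idle)
t=18: (idle)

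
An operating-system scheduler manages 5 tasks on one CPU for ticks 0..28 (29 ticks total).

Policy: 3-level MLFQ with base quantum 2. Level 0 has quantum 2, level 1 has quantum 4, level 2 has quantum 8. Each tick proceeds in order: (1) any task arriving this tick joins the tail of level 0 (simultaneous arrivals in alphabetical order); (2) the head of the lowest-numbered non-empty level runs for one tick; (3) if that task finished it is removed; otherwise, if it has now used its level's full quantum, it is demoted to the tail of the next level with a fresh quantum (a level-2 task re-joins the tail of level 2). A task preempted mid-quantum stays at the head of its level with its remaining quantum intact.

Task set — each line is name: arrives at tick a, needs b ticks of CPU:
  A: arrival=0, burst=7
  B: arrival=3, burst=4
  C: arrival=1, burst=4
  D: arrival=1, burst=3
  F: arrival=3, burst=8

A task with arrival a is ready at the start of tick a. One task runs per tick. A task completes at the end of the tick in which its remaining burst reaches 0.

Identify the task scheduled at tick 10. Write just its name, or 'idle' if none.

t=0: L0/L1/L2 = A/-/- → run A
t=1: L0/L1/L2 = ACD/-/- → run A
t=2: L0/L1/L2 = CD/A/- → run C
t=3: L0/L1/L2 = CDBF/A/- → run C
t=4: L0/L1/L2 = DBF/AC/- → run D
t=5: L0/L1/L2 = DBF/AC/- → run D
t=6: L0/L1/L2 = BF/ACD/- → run B
t=7: L0/L1/L2 = BF/ACD/- → run B
t=8: L0/L1/L2 = F/ACDB/- → run F
t=9: L0/L1/L2 = F/ACDB/- → run F
t=10: L0/L1/L2 = -/ACDBF/- → run A
t=11: L0/L1/L2 = -/ACDBF/- → run A
t=12: L0/L1/L2 = -/ACDBF/- → run A
t=13: L0/L1/L2 = -/ACDBF/- → run A
t=14: L0/L1/L2 = -/CDBF/A → run C
t=15: L0/L1/L2 = -/CDBF/A → run C
t=16: L0/L1/L2 = -/DBF/A → run D
t=17: L0/L1/L2 = -/BF/A → run B
t=18: L0/L1/L2 = -/BF/A → run B
t=19: L0/L1/L2 = -/F/A → run F
t=20: L0/L1/L2 = -/F/A → run F
t=21: L0/L1/L2 = -/F/A → run F
t=22: L0/L1/L2 = -/F/A → run F
t=23: L0/L1/L2 = -/-/AF → run A
t=24: L0/L1/L2 = -/-/F → run F
t=25: L0/L1/L2 = -/-/F → run F
t=26: (idle)
t=27: (idle)
t=28: (idle)

running at tick 10 = A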